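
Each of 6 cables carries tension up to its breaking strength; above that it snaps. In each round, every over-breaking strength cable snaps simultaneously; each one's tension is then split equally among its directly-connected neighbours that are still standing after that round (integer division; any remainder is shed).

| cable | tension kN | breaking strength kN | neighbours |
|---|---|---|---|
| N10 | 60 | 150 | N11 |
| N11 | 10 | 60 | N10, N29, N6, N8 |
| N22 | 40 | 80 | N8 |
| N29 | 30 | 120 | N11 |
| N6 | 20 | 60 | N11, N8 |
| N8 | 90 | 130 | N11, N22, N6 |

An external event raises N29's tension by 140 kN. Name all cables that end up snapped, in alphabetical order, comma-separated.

Round 1 — N29 at 170 > 120. N29 snaps.
  N29 sheds 170 kN to N11: 170 each.
    N11: 10+170 = 180 > 60
Round 2 — N11 snaps.
  N11 sheds 180 kN to N10, N6, N8: 60 each.
    N10: 60+60 = 120 ≤ 150
    N6: 20+60 = 80 > 60
    N8: 90+60 = 150 > 130
Round 3 — N6, N8 snap.
  N6 sheds 80 kN: no online neighbours, lost.
  N8 sheds 150 kN to N22: 150 each.
    N22: 40+150 = 190 > 80
Round 4 — N22 snaps.
  N22 sheds 190 kN: no online neighbours, lost.
No further breaks.

N11, N22, N29, N6, N8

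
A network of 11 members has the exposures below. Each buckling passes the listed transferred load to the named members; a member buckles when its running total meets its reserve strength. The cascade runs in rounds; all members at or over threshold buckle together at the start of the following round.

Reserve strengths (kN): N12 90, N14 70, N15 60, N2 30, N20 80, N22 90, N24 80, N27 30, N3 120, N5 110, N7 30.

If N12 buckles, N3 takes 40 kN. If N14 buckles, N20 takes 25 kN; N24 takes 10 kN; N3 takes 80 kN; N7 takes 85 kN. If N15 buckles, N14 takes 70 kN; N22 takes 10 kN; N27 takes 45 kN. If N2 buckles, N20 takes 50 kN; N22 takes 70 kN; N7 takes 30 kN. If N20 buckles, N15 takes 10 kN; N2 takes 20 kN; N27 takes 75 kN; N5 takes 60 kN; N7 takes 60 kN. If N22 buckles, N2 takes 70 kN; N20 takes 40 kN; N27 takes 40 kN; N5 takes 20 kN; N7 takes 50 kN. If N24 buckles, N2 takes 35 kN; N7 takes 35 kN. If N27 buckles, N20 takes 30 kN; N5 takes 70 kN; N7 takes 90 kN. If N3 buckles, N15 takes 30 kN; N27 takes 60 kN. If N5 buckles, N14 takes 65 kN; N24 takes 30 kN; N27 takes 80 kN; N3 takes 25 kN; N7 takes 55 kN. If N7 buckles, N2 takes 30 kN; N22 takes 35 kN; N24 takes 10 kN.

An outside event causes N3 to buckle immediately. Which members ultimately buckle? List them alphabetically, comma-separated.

Round 1 — N3 buckles (initial).
  N15: +30 → 30 < 60
  N27: +60 → 60 ≥ 30
Round 2 — N27 buckles.
  N20: +30 → 30 < 80
  N5: +70 → 70 < 110
  N7: +90 → 90 ≥ 30
Round 3 — N7 buckles.
  N2: +30 → 30 ≥ 30
  N22: +35 → 35 < 90
  N24: +10 → 10 < 80
Round 4 — N2 buckles.
  N20: +50 → 80 ≥ 80
  N22: +70 → 105 ≥ 90
Round 5 — N20, N22 buckle.
  N15: +10 → 40 < 60
  N5: +60+20 → 150 ≥ 110
Round 6 — N5 buckles.
  N14: +65 → 65 < 70
  N24: +30 → 40 < 80
No further bucklings.

N2, N20, N22, N27, N3, N5, N7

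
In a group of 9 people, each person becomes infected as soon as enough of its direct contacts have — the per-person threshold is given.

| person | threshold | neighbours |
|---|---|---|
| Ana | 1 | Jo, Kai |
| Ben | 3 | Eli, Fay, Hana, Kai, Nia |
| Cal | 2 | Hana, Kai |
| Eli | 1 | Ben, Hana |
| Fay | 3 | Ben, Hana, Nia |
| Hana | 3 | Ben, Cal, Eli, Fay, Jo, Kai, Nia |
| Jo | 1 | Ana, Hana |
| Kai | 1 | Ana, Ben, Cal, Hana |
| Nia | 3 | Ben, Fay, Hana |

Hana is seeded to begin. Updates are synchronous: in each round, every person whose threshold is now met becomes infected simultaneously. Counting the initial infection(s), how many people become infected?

Round 1 — Hana becomes infected (initial).
Round 2 — checking thresholds:
  Ben: 1 of 5 neighbours < 3, not yet.
  Cal: 1 of 2 neighbours < 2, not yet.
  Eli: 1 of 2 neighbours ≥ 1, becomes infected.
  Fay: 1 of 3 neighbours < 3, not yet.
  Jo: 1 of 2 neighbours ≥ 1, becomes infected.
  Kai: 1 of 4 neighbours ≥ 1, becomes infected.
  Nia: 1 of 3 neighbours < 3, not yet.
Round 3 — checking thresholds:
  Ana: 2 of 2 neighbours ≥ 1, becomes infected.
  Ben: 3 of 5 neighbours ≥ 3, becomes infected.
  Cal: 2 of 2 neighbours ≥ 2, becomes infected.
  Fay: 1 of 3 neighbours < 3, not yet.
  Nia: 1 of 3 neighbours < 3, not yet.
Round 4 — no new infections; cascade stops.

7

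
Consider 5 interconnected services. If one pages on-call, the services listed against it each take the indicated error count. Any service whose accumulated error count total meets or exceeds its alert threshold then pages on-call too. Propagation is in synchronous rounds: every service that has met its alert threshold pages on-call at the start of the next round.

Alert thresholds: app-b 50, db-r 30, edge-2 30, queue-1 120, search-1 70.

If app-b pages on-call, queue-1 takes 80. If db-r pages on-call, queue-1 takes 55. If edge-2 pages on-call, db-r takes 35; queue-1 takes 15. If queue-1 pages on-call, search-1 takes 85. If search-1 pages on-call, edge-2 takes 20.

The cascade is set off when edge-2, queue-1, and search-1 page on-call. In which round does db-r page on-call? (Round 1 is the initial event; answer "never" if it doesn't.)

2

Round 1 — edge-2, queue-1, search-1 page on-call (initial).
  db-r: +35 → 35 ≥ 30
Round 2 — db-r pages on-call.
No further pages.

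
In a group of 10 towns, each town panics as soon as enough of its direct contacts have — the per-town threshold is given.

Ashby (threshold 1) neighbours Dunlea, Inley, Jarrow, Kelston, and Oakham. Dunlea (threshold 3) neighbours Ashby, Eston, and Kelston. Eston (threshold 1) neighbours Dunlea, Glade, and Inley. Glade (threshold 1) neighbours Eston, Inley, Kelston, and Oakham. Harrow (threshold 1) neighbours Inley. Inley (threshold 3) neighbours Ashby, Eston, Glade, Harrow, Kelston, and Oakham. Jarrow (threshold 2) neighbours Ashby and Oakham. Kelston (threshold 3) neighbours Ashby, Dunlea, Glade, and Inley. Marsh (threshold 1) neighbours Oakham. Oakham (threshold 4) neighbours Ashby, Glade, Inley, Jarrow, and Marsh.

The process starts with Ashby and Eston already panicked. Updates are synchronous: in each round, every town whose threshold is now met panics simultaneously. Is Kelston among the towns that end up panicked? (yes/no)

yes

Round 1 — Ashby, Eston panic (initial).
Round 2 — checking thresholds:
  Dunlea: 2 of 3 neighbours < 3, not yet.
  Glade: 1 of 4 neighbours ≥ 1, panics.
  Inley: 2 of 6 neighbours < 3, not yet.
  Jarrow: 1 of 2 neighbours < 2, not yet.
  Kelston: 1 of 4 neighbours < 3, not yet.
  Oakham: 1 of 5 neighbours < 4, not yet.
Round 3 — checking thresholds:
  Dunlea: 2 of 3 neighbours < 3, not yet.
  Inley: 3 of 6 neighbours ≥ 3, panics.
  Jarrow: 1 of 2 neighbours < 2, not yet.
  Kelston: 2 of 4 neighbours < 3, not yet.
  Oakham: 2 of 5 neighbours < 4, not yet.
Round 4 — checking thresholds:
  Dunlea: 2 of 3 neighbours < 3, not yet.
  Harrow: 1 of 1 neighbours ≥ 1, panics.
  Jarrow: 1 of 2 neighbours < 2, not yet.
  Kelston: 3 of 4 neighbours ≥ 3, panics.
  Oakham: 3 of 5 neighbours < 4, not yet.
Round 5 — checking thresholds:
  Dunlea: 3 of 3 neighbours ≥ 3, panics.
  Jarrow: 1 of 2 neighbours < 2, not yet.
  Oakham: 3 of 5 neighbours < 4, not yet.
Round 6 — no new panics; cascade stops.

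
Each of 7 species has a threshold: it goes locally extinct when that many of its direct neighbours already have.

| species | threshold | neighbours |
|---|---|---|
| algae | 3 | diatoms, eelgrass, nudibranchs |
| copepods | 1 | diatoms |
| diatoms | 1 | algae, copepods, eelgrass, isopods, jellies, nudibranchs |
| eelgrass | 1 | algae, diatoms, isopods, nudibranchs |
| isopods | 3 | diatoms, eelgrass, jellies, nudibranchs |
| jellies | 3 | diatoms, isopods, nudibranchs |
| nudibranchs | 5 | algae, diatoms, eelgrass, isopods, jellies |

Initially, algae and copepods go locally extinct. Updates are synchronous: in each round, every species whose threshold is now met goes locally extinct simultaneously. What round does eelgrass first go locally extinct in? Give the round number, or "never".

2

Round 1 — algae, copepods go locally extinct (initial).
Round 2 — checking thresholds:
  diatoms: 2 of 6 neighbours ≥ 1, goes locally extinct.
  eelgrass: 1 of 4 neighbours ≥ 1, goes locally extinct.
  nudibranchs: 1 of 5 neighbours < 5, below threshold.
Round 3 — no new extinctions; cascade stops.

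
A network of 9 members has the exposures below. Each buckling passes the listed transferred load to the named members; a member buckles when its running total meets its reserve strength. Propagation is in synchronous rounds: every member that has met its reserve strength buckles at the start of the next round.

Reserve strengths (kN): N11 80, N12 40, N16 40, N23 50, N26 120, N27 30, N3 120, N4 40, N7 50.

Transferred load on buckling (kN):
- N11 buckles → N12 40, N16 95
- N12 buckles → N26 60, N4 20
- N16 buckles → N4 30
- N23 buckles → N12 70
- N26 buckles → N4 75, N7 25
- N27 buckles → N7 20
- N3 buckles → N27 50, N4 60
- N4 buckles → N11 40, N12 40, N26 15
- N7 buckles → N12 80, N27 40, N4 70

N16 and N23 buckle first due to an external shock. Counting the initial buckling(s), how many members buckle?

4

Round 1 — N16, N23 buckle (initial).
  N12: +70 → 70 ≥ 40
  N4: +30 → 30 < 40
Round 2 — N12 buckles.
  N26: +60 → 60 < 120
  N4: +20 → 50 ≥ 40
Round 3 — N4 buckles.
  N11: +40 → 40 < 80
  N26: +15 → 75 < 120
No further bucklings.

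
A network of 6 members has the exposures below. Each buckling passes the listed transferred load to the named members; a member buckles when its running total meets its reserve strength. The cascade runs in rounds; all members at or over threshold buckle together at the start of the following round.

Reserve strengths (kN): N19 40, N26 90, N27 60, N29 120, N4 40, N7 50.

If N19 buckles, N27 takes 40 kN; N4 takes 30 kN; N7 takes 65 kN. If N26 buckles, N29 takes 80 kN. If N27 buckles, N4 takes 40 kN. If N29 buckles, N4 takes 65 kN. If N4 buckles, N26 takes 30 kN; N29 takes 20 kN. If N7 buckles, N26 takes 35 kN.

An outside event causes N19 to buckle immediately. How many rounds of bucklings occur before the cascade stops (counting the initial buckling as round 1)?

2

Round 1 — N19 buckles (initial).
  N27: +40 → 40 < 60
  N4: +30 → 30 < 40
  N7: +65 → 65 ≥ 50
Round 2 — N7 buckles.
  N26: +35 → 35 < 90
No further bucklings.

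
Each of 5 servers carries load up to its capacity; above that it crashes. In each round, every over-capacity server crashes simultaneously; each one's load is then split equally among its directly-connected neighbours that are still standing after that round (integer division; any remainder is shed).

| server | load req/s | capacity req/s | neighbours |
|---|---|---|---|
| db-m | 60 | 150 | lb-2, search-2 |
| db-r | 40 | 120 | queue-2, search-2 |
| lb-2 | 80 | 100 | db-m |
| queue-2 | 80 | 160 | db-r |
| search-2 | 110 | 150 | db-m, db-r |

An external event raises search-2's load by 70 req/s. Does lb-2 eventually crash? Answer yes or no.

Round 1 — search-2 at 180 > 150. search-2 crashes.
  search-2 sheds 180 req/s to db-m, db-r: 90 each.
    db-m: 60+90 = 150 ≤ 150
    db-r: 40+90 = 130 > 120
Round 2 — db-r crashes.
  db-r sheds 130 req/s to queue-2: 130 each.
    queue-2: 80+130 = 210 > 160
Round 3 — queue-2 crashes.
  queue-2 sheds 210 req/s: no online neighbours, lost.
No further crashes.

no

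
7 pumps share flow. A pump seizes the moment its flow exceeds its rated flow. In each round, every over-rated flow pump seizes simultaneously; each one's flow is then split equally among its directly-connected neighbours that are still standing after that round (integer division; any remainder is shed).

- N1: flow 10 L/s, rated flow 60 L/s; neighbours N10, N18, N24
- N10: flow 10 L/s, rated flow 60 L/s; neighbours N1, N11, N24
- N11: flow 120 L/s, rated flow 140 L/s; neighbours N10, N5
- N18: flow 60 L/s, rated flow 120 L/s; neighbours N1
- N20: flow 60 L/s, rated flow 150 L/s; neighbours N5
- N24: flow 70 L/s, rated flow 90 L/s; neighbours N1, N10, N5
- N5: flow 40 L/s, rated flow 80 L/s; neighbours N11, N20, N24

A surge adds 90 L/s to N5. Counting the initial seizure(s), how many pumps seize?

6

Round 1 — N5 at 130 > 80. N5 seizes.
  N5 sheds 130 L/s to N11, N20, N24: 43 each (1 lost).
    N11: 120+43 = 163 > 140
    N20: 60+43 = 103 ≤ 150
    N24: 70+43 = 113 > 90
Round 2 — N11, N24 seize.
  N11 sheds 163 L/s to N10: 163 each.
    N10: 10+163 = 173 > 60
  N24 sheds 113 L/s to N1, N10: 56 each (1 lost).
    N1: 10+56 = 66 > 60
    N10: 173+56 = 229 > 60
Round 3 — N1, N10 seize.
  N1 sheds 66 L/s to N18: 66 each.
    N18: 60+66 = 126 > 120
  N10 sheds 229 L/s: no online neighbours, lost.
Round 4 — N18 seizes.
  N18 sheds 126 L/s: no online neighbours, lost.
No further seizures.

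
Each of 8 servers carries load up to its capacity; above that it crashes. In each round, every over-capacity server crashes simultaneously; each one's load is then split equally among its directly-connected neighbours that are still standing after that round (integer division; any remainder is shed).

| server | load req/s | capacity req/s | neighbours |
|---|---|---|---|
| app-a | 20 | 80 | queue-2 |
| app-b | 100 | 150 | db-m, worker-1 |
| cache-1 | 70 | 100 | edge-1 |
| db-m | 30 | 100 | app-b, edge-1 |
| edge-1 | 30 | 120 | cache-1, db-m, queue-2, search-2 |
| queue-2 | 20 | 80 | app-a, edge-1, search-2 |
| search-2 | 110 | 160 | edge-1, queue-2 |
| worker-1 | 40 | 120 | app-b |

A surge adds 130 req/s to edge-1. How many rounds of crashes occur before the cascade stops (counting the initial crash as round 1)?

2

Round 1 — edge-1 at 160 > 120. edge-1 crashes.
  edge-1 sheds 160 req/s to cache-1, db-m, queue-2, search-2: 40 each.
    cache-1: 70+40 = 110 > 100
    db-m: 30+40 = 70 ≤ 100
    queue-2: 20+40 = 60 ≤ 80
    search-2: 110+40 = 150 ≤ 160
Round 2 — cache-1 crashes.
  cache-1 sheds 110 req/s: no online neighbours, lost.
No further crashes.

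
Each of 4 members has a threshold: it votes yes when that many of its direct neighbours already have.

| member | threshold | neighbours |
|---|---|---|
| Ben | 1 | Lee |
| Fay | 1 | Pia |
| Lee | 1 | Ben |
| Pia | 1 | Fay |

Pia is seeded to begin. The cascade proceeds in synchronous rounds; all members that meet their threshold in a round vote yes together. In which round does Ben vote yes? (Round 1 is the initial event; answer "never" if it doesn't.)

Round 1 — Pia votes yes (initial).
Round 2 — checking thresholds:
  Fay: 1 of 1 neighbours ≥ 1, votes yes.
Round 3 — no new yes votes; cascade stops.

never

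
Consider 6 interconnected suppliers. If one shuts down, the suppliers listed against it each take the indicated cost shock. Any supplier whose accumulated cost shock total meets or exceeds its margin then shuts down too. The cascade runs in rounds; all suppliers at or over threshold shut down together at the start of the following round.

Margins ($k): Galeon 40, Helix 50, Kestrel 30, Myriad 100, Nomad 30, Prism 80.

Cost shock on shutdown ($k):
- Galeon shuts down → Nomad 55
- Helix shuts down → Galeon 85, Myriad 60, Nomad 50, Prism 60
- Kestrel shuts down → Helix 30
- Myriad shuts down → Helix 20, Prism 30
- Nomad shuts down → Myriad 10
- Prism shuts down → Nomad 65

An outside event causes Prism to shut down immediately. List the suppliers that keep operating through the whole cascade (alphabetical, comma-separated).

Galeon, Helix, Kestrel, Myriad

Round 1 — Prism shuts down (initial).
  Nomad: +65 → 65 ≥ 30
Round 2 — Nomad shuts down.
  Myriad: +10 → 10 < 100
No further shutdowns.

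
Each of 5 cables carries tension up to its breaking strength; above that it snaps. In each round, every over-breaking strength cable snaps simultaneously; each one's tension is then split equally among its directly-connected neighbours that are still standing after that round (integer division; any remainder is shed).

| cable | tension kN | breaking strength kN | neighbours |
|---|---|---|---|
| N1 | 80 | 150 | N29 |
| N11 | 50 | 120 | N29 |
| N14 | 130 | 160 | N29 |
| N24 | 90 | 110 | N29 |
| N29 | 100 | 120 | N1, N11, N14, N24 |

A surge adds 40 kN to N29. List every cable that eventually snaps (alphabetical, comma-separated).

Round 1 — N29 at 140 > 120. N29 snaps.
  N29 sheds 140 kN to N1, N11, N14, N24: 35 each.
    N1: 80+35 = 115 ≤ 150
    N11: 50+35 = 85 ≤ 120
    N14: 130+35 = 165 > 160
    N24: 90+35 = 125 > 110
Round 2 — N14, N24 snap.
  N14 sheds 165 kN: no online neighbours, lost.
  N24 sheds 125 kN: no online neighbours, lost.
No further breaks.

N14, N24, N29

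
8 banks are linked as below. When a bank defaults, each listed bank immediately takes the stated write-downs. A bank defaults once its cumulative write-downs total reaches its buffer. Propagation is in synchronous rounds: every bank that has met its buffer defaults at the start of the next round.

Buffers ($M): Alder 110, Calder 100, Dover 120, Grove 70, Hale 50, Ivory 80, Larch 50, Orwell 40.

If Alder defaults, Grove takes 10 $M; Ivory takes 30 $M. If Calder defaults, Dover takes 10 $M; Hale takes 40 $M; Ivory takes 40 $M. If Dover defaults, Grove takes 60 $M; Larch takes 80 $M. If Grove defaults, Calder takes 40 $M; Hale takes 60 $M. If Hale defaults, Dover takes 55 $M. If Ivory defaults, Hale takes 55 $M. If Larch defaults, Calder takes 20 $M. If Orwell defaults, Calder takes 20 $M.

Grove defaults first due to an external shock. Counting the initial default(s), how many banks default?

Round 1 — Grove defaults (initial).
  Calder: +40 → 40 < 100
  Hale: +60 → 60 ≥ 50
Round 2 — Hale defaults.
  Dover: +55 → 55 < 120
No further defaults.

2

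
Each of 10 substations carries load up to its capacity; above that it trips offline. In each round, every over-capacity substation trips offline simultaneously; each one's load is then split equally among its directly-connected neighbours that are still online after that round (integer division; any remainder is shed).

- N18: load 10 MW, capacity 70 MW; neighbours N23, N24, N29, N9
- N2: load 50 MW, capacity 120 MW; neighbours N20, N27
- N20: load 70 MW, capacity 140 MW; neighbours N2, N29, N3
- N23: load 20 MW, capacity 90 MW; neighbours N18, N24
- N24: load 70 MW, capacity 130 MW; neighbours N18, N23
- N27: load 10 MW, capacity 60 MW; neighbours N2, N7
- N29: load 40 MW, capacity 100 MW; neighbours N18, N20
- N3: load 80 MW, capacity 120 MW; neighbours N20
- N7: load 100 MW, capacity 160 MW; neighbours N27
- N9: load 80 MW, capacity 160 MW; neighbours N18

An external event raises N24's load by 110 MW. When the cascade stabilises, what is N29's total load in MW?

90

Round 1 — N24 at 180 > 130. N24 trips offline.
  N24 sheds 180 MW to N18, N23: 90 each.
    N18: 10+90 = 100 > 70
    N23: 20+90 = 110 > 90
Round 2 — N18, N23 trip offline.
  N18 sheds 100 MW to N29, N9: 50 each.
    N29: 40+50 = 90 ≤ 100
    N9: 80+50 = 130 ≤ 160
  N23 sheds 110 MW: no online neighbours, lost.
No further trips.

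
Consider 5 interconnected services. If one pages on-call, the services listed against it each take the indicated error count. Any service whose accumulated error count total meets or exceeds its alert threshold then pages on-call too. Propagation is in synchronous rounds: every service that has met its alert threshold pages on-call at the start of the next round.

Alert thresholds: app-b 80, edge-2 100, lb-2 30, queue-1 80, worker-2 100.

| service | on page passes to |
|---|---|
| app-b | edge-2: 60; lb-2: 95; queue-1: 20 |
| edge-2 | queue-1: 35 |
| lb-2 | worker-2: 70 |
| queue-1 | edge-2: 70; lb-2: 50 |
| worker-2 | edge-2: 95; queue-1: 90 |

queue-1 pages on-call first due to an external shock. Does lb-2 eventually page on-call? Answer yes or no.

Round 1 — queue-1 pages on-call (initial).
  edge-2: +70 → 70 < 100
  lb-2: +50 → 50 ≥ 30
Round 2 — lb-2 pages on-call.
  worker-2: +70 → 70 < 100
No further pages.

yes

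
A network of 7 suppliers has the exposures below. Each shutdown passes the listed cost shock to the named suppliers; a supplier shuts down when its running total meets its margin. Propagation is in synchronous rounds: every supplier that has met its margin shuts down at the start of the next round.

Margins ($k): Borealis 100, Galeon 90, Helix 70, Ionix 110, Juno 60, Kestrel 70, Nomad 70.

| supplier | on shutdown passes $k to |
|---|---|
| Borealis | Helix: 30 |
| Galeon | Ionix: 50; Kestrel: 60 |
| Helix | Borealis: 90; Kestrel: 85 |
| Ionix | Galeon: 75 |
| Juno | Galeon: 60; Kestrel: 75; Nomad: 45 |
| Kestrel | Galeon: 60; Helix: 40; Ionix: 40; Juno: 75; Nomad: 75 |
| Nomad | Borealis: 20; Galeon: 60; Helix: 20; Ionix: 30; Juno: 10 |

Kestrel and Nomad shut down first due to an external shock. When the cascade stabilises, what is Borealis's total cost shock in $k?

20

Round 1 — Kestrel, Nomad shut down (initial).
  Borealis: +20 → 20 < 100
  Galeon: +60+60 → 120 ≥ 90
  Helix: +40+20 → 60 < 70
  Ionix: +40+30 → 70 < 110
  Juno: +75+10 → 85 ≥ 60
Round 2 — Galeon, Juno shut down.
  Ionix: +50 → 120 ≥ 110
Round 3 — Ionix shuts down.
No further shutdowns.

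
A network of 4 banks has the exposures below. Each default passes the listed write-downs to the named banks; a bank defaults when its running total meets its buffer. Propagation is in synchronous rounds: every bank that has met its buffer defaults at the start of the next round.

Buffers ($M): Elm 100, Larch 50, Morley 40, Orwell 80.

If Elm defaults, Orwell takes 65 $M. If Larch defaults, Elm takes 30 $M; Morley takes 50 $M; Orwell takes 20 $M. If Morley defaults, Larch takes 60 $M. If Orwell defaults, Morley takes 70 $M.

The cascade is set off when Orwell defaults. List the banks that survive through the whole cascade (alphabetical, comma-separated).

Round 1 — Orwell defaults (initial).
  Morley: +70 → 70 ≥ 40
Round 2 — Morley defaults.
  Larch: +60 → 60 ≥ 50
Round 3 — Larch defaults.
  Elm: +30 → 30 < 100
No further defaults.

Elm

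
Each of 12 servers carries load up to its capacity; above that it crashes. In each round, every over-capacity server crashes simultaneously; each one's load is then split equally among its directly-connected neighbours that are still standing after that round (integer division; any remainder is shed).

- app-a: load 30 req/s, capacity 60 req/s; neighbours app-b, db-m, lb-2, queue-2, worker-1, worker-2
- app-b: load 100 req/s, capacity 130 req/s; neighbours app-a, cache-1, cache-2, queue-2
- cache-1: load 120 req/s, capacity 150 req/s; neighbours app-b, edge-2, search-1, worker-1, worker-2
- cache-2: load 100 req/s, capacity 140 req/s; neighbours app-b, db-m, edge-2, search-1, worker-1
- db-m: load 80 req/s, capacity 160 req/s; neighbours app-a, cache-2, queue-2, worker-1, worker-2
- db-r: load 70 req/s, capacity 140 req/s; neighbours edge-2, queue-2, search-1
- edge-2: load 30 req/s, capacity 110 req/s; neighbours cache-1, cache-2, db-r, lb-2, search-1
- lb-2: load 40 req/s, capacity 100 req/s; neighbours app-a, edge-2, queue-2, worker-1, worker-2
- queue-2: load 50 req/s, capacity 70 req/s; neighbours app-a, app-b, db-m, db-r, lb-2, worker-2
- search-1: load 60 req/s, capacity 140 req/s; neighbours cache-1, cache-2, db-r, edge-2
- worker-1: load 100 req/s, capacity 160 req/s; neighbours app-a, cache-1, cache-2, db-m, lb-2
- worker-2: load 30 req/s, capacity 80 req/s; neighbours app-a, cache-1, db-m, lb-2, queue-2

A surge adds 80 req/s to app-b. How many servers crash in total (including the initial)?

Round 1 — app-b at 180 > 130. app-b crashes.
  app-b sheds 180 req/s to app-a, cache-1, cache-2, queue-2: 45 each.
    app-a: 30+45 = 75 > 60
    cache-1: 120+45 = 165 > 150
    cache-2: 100+45 = 145 > 140
    queue-2: 50+45 = 95 > 70
Round 2 — app-a, cache-1, cache-2, queue-2 crash.
  app-a sheds 75 req/s to db-m, lb-2, worker-1, worker-2: 18 each (3 lost).
    db-m: 80+18 = 98 ≤ 160
    lb-2: 40+18 = 58 ≤ 100
    worker-1: 100+18 = 118 ≤ 160
    worker-2: 30+18 = 48 ≤ 80
  cache-1 sheds 165 req/s to edge-2, search-1, worker-1, worker-2: 41 each (1 lost).
    edge-2: 30+41 = 71 ≤ 110
    search-1: 60+41 = 101 ≤ 140
    worker-1: 118+41 = 159 ≤ 160
    worker-2: 48+41 = 89 > 80
  cache-2 sheds 145 req/s to db-m, edge-2, search-1, worker-1: 36 each (1 lost).
    db-m: 98+36 = 134 ≤ 160
    edge-2: 71+36 = 107 ≤ 110
    search-1: 101+36 = 137 ≤ 140
    worker-1: 159+36 = 195 > 160
  queue-2 sheds 95 req/s to db-m, db-r, lb-2, worker-2: 23 each (3 lost).
    db-m: 134+23 = 157 ≤ 160
    db-r: 70+23 = 93 ≤ 140
    lb-2: 58+23 = 81 ≤ 100
    worker-2: 89+23 = 112 > 80
Round 3 — worker-1, worker-2 crash.
  worker-1 sheds 195 req/s to db-m, lb-2: 97 each (1 lost).
    db-m: 157+97 = 254 > 160
    lb-2: 81+97 = 178 > 100
  worker-2 sheds 112 req/s to db-m, lb-2: 56 each.
    db-m: 254+56 = 310 > 160
    lb-2: 178+56 = 234 > 100
Round 4 — db-m, lb-2 crash.
  db-m sheds 310 req/s: no online neighbours, lost.
  lb-2 sheds 234 req/s to edge-2: 234 each.
    edge-2: 107+234 = 341 > 110
Round 5 — edge-2 crashes.
  edge-2 sheds 341 req/s to db-r, search-1: 170 each (1 lost).
    db-r: 93+170 = 263 > 140
    search-1: 137+170 = 307 > 140
Round 6 — db-r, search-1 crash.
  db-r sheds 263 req/s: no online neighbours, lost.
  search-1 sheds 307 req/s: no online neighbours, lost.
No further crashes.

12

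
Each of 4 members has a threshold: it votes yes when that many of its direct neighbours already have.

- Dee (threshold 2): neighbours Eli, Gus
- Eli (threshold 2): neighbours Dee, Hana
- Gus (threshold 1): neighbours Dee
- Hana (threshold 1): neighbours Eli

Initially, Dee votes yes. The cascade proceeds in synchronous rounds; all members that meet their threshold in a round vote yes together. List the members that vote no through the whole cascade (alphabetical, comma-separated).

Eli, Hana

Round 1 — Dee votes yes (initial).
Round 2 — checking thresholds:
  Eli: 1 of 2 neighbours < 2, holds.
  Gus: 1 of 1 neighbours ≥ 1, votes yes.
Round 3 — no new yes votes; cascade stops.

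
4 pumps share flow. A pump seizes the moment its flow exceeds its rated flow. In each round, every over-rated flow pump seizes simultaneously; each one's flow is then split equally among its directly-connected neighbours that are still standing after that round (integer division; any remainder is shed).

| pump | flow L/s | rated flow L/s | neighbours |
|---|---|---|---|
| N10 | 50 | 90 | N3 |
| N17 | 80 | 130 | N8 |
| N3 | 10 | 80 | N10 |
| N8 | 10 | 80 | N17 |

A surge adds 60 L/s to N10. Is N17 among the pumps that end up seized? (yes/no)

no

Round 1 — N10 at 110 > 90. N10 seizes.
  N10 sheds 110 L/s to N3: 110 each.
    N3: 10+110 = 120 > 80
Round 2 — N3 seizes.
  N3 sheds 120 L/s: no online neighbours, lost.
No further seizures.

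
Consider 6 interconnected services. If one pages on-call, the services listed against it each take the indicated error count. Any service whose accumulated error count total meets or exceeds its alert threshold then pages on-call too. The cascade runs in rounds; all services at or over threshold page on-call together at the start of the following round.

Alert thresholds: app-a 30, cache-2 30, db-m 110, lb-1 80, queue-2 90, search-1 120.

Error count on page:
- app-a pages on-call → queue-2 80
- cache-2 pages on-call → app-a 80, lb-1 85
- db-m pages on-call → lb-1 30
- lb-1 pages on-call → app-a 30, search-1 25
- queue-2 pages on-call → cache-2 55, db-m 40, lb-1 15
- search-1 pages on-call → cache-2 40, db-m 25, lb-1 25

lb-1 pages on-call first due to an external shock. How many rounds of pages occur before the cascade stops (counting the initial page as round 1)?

Round 1 — lb-1 pages on-call (initial).
  app-a: +30 → 30 ≥ 30
  search-1: +25 → 25 < 120
Round 2 — app-a pages on-call.
  queue-2: +80 → 80 < 90
No further pages.

2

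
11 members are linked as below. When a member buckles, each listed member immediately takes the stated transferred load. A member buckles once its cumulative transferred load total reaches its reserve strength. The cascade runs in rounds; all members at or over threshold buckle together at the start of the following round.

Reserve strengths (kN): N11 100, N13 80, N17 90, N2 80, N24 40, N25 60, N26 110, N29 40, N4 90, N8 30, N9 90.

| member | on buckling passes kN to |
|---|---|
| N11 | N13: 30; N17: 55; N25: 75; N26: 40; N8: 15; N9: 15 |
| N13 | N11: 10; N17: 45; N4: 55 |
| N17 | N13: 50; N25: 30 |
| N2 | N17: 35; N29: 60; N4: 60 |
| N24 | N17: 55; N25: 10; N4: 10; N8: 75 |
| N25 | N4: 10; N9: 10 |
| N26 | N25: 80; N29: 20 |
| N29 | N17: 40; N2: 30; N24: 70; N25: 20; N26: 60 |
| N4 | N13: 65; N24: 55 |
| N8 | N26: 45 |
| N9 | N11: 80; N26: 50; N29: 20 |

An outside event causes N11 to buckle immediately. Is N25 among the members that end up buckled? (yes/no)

yes

Round 1 — N11 buckles (initial).
  N13: +30 → 30 < 80
  N17: +55 → 55 < 90
  N25: +75 → 75 ≥ 60
  N26: +40 → 40 < 110
  N8: +15 → 15 < 30
  N9: +15 → 15 < 90
Round 2 — N25 buckles.
  N4: +10 → 10 < 90
  N9: +10 → 25 < 90
No further bucklings.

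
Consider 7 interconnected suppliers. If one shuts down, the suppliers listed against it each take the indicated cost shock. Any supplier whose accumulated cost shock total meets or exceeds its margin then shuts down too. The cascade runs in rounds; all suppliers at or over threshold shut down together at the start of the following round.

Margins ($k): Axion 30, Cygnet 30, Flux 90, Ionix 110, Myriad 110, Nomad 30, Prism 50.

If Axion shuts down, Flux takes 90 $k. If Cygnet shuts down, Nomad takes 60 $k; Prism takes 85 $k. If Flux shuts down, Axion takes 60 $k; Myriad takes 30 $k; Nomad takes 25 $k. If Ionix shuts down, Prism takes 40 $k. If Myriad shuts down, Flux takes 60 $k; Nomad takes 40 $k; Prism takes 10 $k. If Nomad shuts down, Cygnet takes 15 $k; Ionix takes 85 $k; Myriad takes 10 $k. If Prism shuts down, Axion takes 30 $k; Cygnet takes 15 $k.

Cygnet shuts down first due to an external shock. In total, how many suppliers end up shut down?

5

Round 1 — Cygnet shuts down (initial).
  Nomad: +60 → 60 ≥ 30
  Prism: +85 → 85 ≥ 50
Round 2 — Nomad, Prism shut down.
  Axion: +30 → 30 ≥ 30
  Ionix: +85 → 85 < 110
  Myriad: +10 → 10 < 110
Round 3 — Axion shuts down.
  Flux: +90 → 90 ≥ 90
Round 4 — Flux shuts down.
  Myriad: +30 → 40 < 110
No further shutdowns.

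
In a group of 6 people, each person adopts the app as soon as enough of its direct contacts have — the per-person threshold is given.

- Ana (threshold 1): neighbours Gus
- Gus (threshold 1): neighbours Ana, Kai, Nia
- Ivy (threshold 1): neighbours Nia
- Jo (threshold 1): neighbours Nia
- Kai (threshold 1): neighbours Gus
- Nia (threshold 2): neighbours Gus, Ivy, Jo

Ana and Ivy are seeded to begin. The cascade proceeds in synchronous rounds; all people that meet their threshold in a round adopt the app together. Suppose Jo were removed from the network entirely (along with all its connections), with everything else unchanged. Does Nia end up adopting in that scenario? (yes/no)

yes

With Jo removed:
Round 1 — Ana, Ivy adopt the app (initial).
Round 2 — checking thresholds:
  Gus: 1 of 3 neighbours ≥ 1, adopts the app.
  Nia: 1 of 2 neighbours < 2, holds.
Round 3 — checking thresholds:
  Kai: 1 of 1 neighbours ≥ 1, adopts the app.
  Nia: 2 of 2 neighbours ≥ 2, adopts the app.
Round 4 — no new adoptions; cascade stops.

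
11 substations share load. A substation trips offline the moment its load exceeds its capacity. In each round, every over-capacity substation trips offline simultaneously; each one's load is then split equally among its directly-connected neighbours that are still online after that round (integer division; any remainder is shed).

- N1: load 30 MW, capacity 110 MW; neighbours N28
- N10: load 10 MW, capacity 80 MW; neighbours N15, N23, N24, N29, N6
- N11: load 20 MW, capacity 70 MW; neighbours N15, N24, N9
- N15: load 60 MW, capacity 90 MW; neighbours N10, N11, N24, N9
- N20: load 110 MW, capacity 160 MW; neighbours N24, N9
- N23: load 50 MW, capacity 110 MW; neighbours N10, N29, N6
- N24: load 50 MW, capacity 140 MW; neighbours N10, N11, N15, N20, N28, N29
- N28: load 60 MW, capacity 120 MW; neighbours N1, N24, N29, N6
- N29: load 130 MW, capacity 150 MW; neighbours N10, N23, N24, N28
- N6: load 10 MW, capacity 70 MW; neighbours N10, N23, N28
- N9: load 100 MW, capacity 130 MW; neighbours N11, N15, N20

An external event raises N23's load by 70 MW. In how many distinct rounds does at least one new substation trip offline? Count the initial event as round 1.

6

Round 1 — N23 at 120 > 110. N23 trips offline.
  N23 sheds 120 MW to N10, N29, N6: 40 each.
    N10: 10+40 = 50 ≤ 80
    N29: 130+40 = 170 > 150
    N6: 10+40 = 50 ≤ 70
Round 2 — N29 trips offline.
  N29 sheds 170 MW to N10, N24, N28: 56 each (2 lost).
    N10: 50+56 = 106 > 80
    N24: 50+56 = 106 ≤ 140
    N28: 60+56 = 116 ≤ 120
Round 3 — N10 trips offline.
  N10 sheds 106 MW to N15, N24, N6: 35 each (1 lost).
    N15: 60+35 = 95 > 90
    N24: 106+35 = 141 > 140
    N6: 50+35 = 85 > 70
Round 4 — N15, N24, N6 trip offline.
  N15 sheds 95 MW to N11, N9: 47 each (1 lost).
    N11: 20+47 = 67 ≤ 70
    N9: 100+47 = 147 > 130
  N24 sheds 141 MW to N11, N20, N28: 47 each.
    N11: 67+47 = 114 > 70
    N20: 110+47 = 157 ≤ 160
    N28: 116+47 = 163 > 120
  N6 sheds 85 MW to N28: 85 each.
    N28: 163+85 = 248 > 120
Round 5 — N11, N28, N9 trip offline.
  N11 sheds 114 MW: no online neighbours, lost.
  N28 sheds 248 MW to N1: 248 each.
    N1: 30+248 = 278 > 110
  N9 sheds 147 MW to N20: 147 each.
    N20: 157+147 = 304 > 160
Round 6 — N1, N20 trip offline.
  N1 sheds 278 MW: no online neighbours, lost.
  N20 sheds 304 MW: no online neighbours, lost.
No further trips.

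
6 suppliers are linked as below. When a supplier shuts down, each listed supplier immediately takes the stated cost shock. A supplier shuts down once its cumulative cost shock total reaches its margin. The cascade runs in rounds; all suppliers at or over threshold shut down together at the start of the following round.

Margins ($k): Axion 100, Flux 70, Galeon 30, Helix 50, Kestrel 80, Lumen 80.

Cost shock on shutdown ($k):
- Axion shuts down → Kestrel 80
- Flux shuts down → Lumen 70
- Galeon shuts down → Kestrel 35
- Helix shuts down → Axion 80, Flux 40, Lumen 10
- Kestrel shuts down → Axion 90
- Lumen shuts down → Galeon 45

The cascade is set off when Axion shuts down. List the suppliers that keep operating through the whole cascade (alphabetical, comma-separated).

Flux, Galeon, Helix, Lumen

Round 1 — Axion shuts down (initial).
  Kestrel: +80 → 80 ≥ 80
Round 2 — Kestrel shuts down.
No further shutdowns.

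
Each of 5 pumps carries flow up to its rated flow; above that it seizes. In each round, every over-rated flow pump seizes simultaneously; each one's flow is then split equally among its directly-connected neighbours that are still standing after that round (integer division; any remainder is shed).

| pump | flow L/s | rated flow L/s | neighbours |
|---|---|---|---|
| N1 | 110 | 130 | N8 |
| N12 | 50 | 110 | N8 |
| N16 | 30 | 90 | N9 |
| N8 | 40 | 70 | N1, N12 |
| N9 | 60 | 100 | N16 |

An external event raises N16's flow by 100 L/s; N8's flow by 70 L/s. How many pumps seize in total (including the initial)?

Round 1 — N16 at 130 > 90; N8 at 110 > 70. N16, N8 seize.
  N16 sheds 130 L/s to N9: 130 each.
    N9: 60+130 = 190 > 100
  N8 sheds 110 L/s to N1, N12: 55 each.
    N1: 110+55 = 165 > 130
    N12: 50+55 = 105 ≤ 110
Round 2 — N1, N9 seize.
  N1 sheds 165 L/s: no online neighbours, lost.
  N9 sheds 190 L/s: no online neighbours, lost.
No further seizures.

4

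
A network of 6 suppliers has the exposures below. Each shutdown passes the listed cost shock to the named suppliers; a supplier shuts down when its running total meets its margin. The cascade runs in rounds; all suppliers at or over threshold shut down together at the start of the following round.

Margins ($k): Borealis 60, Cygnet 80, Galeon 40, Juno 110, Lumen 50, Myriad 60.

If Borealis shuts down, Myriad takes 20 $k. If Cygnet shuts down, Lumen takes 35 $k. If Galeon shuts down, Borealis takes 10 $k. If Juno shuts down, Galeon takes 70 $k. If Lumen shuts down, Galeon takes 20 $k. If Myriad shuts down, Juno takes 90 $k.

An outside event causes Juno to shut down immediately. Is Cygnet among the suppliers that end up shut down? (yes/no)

Round 1 — Juno shuts down (initial).
  Galeon: +70 → 70 ≥ 40
Round 2 — Galeon shuts down.
  Borealis: +10 → 10 < 60
No further shutdowns.

no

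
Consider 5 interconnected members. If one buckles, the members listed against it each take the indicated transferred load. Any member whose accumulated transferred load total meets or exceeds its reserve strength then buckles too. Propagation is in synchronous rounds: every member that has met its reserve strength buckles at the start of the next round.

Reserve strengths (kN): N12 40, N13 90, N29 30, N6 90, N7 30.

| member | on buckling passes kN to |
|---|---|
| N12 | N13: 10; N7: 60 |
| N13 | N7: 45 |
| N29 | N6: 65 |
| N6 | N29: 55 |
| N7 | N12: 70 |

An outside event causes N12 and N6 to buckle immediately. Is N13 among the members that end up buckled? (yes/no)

no

Round 1 — N12, N6 buckle (initial).
  N13: +10 → 10 < 90
  N29: +55 → 55 ≥ 30
  N7: +60 → 60 ≥ 30
Round 2 — N29, N7 buckle.
No further bucklings.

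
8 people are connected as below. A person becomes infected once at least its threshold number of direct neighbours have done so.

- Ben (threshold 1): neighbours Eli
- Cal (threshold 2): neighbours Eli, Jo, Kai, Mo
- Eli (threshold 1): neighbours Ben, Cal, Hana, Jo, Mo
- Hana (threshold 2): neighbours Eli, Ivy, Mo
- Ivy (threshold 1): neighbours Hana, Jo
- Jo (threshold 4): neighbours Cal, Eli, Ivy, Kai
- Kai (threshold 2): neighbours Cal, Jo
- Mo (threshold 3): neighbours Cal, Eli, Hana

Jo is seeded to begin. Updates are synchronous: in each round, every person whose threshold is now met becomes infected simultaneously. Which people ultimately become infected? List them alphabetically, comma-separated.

Ben, Cal, Eli, Hana, Ivy, Jo, Kai, Mo

Round 1 — Jo becomes infected (initial).
Round 2 — checking thresholds:
  Cal: 1 of 4 neighbours < 2, not yet.
  Eli: 1 of 5 neighbours ≥ 1, becomes infected.
  Ivy: 1 of 2 neighbours ≥ 1, becomes infected.
  Kai: 1 of 2 neighbours < 2, not yet.
Round 3 — checking thresholds:
  Ben: 1 of 1 neighbours ≥ 1, becomes infected.
  Cal: 2 of 4 neighbours ≥ 2, becomes infected.
  Hana: 2 of 3 neighbours ≥ 2, becomes infected.
  Kai: 1 of 2 neighbours < 2, not yet.
  Mo: 1 of 3 neighbours < 3, not yet.
Round 4 — checking thresholds:
  Kai: 2 of 2 neighbours ≥ 2, becomes infected.
  Mo: 3 of 3 neighbours ≥ 3, becomes infected.
Round 5 — no new infections; cascade stops.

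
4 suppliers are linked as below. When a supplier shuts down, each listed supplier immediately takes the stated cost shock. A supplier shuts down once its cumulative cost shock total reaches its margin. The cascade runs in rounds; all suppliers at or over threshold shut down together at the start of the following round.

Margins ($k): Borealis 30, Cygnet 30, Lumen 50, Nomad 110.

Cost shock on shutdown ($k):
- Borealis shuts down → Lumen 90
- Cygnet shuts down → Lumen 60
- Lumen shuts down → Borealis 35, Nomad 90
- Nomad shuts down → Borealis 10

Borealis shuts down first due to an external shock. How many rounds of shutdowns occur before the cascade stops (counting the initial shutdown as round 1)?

2

Round 1 — Borealis shuts down (initial).
  Lumen: +90 → 90 ≥ 50
Round 2 — Lumen shuts down.
  Nomad: +90 → 90 < 110
No further shutdowns.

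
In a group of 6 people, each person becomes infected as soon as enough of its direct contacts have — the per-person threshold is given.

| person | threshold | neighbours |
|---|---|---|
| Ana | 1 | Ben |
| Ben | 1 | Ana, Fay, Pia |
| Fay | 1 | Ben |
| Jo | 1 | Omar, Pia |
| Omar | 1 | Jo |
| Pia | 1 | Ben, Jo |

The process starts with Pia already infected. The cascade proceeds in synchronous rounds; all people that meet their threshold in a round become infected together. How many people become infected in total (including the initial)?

6

Round 1 — Pia becomes infected (initial).
Round 2 — checking thresholds:
  Ben: 1 of 3 neighbours ≥ 1, becomes infected.
  Jo: 1 of 2 neighbours ≥ 1, becomes infected.
Round 3 — checking thresholds:
  Ana: 1 of 1 neighbours ≥ 1, becomes infected.
  Fay: 1 of 1 neighbours ≥ 1, becomes infected.
  Omar: 1 of 1 neighbours ≥ 1, becomes infected.
Round 4 — no new infections; cascade stops.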